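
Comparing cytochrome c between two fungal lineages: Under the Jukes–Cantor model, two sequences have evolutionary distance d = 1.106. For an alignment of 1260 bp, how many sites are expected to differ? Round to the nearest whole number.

729

Invert JC69: p = (3/4)(1 − e^(−4d/3)) = 0.75 × (1 − e^(-1.474667)) = 0.75 × (1 − 0.228855) = 0.578359.
Expected differing sites = pL ≈ 0.578359 × 1260 = 728.73234 ≈ 729.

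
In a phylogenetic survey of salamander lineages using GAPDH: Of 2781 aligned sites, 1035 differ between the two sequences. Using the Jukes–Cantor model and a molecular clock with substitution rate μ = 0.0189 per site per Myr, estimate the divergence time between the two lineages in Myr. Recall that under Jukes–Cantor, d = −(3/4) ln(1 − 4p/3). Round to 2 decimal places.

13.60

p = 1035/2781 ≈ 0.372168.
d = −(3/4) ln(1 − 4p/3) = −0.75 ln(1 − 0.496224) = −0.75 ln(0.503776)
  = −0.75 × (-0.685624) = 0.514218 substitutions/site.
Under a molecular clock d = 2μt, so t = d/(2μ) = 0.514218 / (2 × 0.0189) = 13.60 Myr.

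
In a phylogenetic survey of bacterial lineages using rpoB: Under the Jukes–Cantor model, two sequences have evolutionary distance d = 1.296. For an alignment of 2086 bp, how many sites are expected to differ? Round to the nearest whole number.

1287

Invert JC69: p = (3/4)(1 − e^(−4d/3)) = 0.75 × (1 − e^(-1.728)) = 0.75 × (1 − 0.177639) = 0.616771.
Expected differing sites = pL ≈ 0.616771 × 2086 = 1286.584306 ≈ 1287.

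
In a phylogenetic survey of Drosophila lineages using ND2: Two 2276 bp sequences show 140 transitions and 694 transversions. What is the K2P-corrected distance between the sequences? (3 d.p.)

P = 140/2276 ≈ 0.061511 and Q = 694/2276 ≈ 0.304921.
Under the Kimura two-parameter model, d = −½ ln(1 − 2P − Q) − ¼ ln(1 − 2Q).
1 − 2P − Q = 0.572057, giving −½ ln(0.572057) = 0.279258.
1 − 2Q = 0.390158, giving −¼ ln(0.390158) = 0.235301.
d = 0.279258 + 0.235301 = 0.514559.

0.515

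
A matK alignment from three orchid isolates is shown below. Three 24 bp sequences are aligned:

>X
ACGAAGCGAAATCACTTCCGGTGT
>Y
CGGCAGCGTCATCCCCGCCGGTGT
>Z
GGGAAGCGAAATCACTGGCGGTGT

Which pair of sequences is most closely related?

X and Z

X–Y: 8/24 differ, p = 0.333, d = 0.441.
X–Z: 4/24 differ, p = 0.167, d = 0.188.
Y–Z: 7/24 differ, p = 0.292, d = 0.369.
The smallest distance is between X and Z.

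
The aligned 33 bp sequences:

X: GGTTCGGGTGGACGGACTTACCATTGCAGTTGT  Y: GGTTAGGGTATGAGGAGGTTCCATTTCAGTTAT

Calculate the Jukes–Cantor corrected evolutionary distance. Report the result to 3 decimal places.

The sequences differ at 10 of 33 sites (5, 10, 11, 12, 13, 17, 18, 20, 26, 32), so p = 10/33 ≈ 0.30303.
d = −(3/4) ln(1 − 4p/3) = −0.75 ln(1 − 0.40404) = −0.75 ln(0.59596)
  = −0.75 × (-0.517582) = 0.388187 substitutions/site.

0.388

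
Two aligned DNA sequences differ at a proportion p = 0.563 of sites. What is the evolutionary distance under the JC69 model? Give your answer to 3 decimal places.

d = −(3/4) ln(1 − 4p/3) = −0.75 ln(1 − 0.750667) = −0.75 ln(0.249333)
  = −0.75 × (-1.388966) = 1.041725 substitutions/site.

1.042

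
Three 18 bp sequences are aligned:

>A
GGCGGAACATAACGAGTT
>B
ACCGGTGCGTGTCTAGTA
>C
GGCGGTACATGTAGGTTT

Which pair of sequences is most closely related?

A–B: 9/18 differ, p = 0.500, d = 0.824.
A–C: 6/18 differ, p = 0.333, d = 0.441.
B–C: 9/18 differ, p = 0.500, d = 0.824.
The smallest distance is between A and C.

A and C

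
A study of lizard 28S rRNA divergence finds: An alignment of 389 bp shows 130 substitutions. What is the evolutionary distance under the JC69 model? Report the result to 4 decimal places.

0.4424

p = 130/389 ≈ 0.33419.
d = −(3/4) ln(1 − 4p/3) = −0.75 ln(1 − 0.445587) = −0.75 ln(0.554413)
  = −0.75 × (-0.589845) = 0.442384 substitutions/site.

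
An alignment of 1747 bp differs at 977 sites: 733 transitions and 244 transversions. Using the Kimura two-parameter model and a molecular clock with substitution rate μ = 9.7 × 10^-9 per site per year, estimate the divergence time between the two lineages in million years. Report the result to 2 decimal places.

103.57

P = 733/1747 ≈ 0.419576 and Q = 244/1747 ≈ 0.139668.
Under the Kimura two-parameter model, d = −½ ln(1 − 2P − Q) − ¼ ln(1 − 2Q).
1 − 2P − Q = 0.02118, giving −½ ln(0.02118) = 1.927349.
1 − 2Q = 0.720664, giving −¼ ln(0.720664) = 0.081896.
d = 1.927349 + 0.081896 = 2.009245.
Under a molecular clock d = 2μt, so t = d/(2μ) = 2.009245 / (2 × 9.7 × 10^-9) = 103.57 million years.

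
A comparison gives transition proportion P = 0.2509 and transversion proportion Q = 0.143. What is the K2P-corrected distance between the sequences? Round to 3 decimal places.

0.602

Under the Kimura two-parameter model, d = −½ ln(1 − 2P − Q) − ¼ ln(1 − 2Q).
1 − 2P − Q = 0.3552, giving −½ ln(0.3552) = 0.517537.
1 − 2Q = 0.714, giving −¼ ln(0.714) = 0.084218.
d = 0.517537 + 0.084218 = 0.601755.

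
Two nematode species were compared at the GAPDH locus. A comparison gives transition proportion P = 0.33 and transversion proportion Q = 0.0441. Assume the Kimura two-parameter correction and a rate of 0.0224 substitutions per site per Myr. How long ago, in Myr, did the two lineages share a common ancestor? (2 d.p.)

Under the Kimura two-parameter model, d = −½ ln(1 − 2P − Q) − ¼ ln(1 − 2Q).
1 − 2P − Q = 0.2959, giving −½ ln(0.2959) = 0.608867.
1 − 2Q = 0.9118, giving −¼ ln(0.9118) = 0.023084.
d = 0.608867 + 0.023084 = 0.631951.
Under a molecular clock d = 2μt, so t = d/(2μ) = 0.631951 / (2 × 0.0224) = 14.11 Myr.

14.11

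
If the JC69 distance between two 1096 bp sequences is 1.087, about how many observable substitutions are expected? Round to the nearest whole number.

629

Invert JC69: p = (3/4)(1 − e^(−4d/3)) = 0.75 × (1 − e^(-1.449333)) = 0.75 × (1 − 0.234727) = 0.573955.
Expected differing sites = pL ≈ 0.573955 × 1096 = 629.05468 ≈ 629.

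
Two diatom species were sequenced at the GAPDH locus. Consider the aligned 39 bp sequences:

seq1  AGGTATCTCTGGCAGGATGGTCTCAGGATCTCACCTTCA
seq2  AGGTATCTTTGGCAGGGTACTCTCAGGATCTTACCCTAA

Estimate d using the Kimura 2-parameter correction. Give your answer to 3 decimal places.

0.211

Of 39 sites, 5 differences are transitions and 2 are transversions, so P = 5/39 ≈ 0.128205 and Q = 2/39 ≈ 0.051282.
Under the Kimura two-parameter model, d = −½ ln(1 − 2P − Q) − ¼ ln(1 − 2Q).
1 − 2P − Q = 0.692308, giving −½ ln(0.692308) = 0.183862.
1 − 2Q = 0.897436, giving −¼ ln(0.897436) = 0.027053.
d = 0.183862 + 0.027053 = 0.210915.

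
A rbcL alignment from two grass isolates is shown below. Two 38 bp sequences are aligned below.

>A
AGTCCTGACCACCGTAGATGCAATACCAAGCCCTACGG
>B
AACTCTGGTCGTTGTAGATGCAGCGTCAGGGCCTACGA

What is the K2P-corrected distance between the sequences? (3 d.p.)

Of 38 sites, 14 differences are transitions and 1 are transversions, so P = 14/38 ≈ 0.368421 and Q = 1/38 ≈ 0.026316.
Under the Kimura two-parameter model, d = −½ ln(1 − 2P − Q) − ¼ ln(1 − 2Q).
1 − 2P − Q = 0.236842, giving −½ ln(0.236842) = 0.720181.
1 − 2Q = 0.947368, giving −¼ ln(0.947368) = 0.013517.
d = 0.720181 + 0.013517 = 0.733698.

0.734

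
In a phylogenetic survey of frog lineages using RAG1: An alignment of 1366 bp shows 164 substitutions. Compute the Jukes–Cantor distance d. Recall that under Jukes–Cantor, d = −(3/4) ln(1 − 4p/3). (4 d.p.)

0.1308

p = 164/1366 ≈ 0.120059.
d = −(3/4) ln(1 − 4p/3) = −0.75 ln(1 − 0.160079) = −0.75 ln(0.839921)
  = −0.75 × (-0.174447) = 0.130835 substitutions/site.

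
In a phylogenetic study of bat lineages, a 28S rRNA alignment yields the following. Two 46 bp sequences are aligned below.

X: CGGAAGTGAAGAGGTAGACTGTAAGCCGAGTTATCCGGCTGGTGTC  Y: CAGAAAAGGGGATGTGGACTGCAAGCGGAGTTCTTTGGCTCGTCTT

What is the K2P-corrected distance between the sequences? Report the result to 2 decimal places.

Of 46 sites, 9 differences are transitions and 6 are transversions, so P = 9/46 ≈ 0.195652 and Q = 6/46 ≈ 0.130435.
Under the Kimura two-parameter model, d = −½ ln(1 − 2P − Q) − ¼ ln(1 − 2Q).
1 − 2P − Q = 0.478261, giving −½ ln(0.478261) = 0.368799.
1 − 2Q = 0.73913, giving −¼ ln(0.73913) = 0.075570.
d = 0.368799 + 0.075570 = 0.444369.

0.44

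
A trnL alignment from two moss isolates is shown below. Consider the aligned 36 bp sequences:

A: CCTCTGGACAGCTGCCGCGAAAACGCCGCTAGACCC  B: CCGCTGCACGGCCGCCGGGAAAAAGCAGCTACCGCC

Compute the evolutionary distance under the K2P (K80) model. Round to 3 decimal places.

Of 36 sites, 2 differences are transitions and 8 are transversions, so P = 2/36 ≈ 0.055556 and Q = 8/36 ≈ 0.222222.
Under the Kimura two-parameter model, d = −½ ln(1 − 2P − Q) − ¼ ln(1 − 2Q).
1 − 2P − Q = 0.666666, giving −½ ln(0.666666) = 0.202733.
1 − 2Q = 0.555556, giving −¼ ln(0.555556) = 0.146946.
d = 0.202733 + 0.146946 = 0.349679.

0.350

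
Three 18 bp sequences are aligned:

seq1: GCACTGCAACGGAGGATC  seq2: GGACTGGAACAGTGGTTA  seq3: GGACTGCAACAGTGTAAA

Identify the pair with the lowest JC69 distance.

seq2 and seq3

seq1–seq2: 6/18 differ, p = 0.333, d = 0.441.
seq1–seq3: 6/18 differ, p = 0.333, d = 0.441.
seq2–seq3: 4/18 differ, p = 0.222, d = 0.264.
The smallest distance is between seq2 and seq3.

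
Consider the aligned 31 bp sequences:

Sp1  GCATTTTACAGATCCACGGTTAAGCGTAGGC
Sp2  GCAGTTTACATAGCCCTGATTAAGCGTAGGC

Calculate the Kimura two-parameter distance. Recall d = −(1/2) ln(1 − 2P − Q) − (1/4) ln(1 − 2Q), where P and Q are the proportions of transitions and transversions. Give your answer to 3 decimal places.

0.224

Of 31 sites, 2 differences are transitions and 4 are transversions, so P = 2/31 ≈ 0.064516 and Q = 4/31 ≈ 0.129032.
Under the Kimura two-parameter model, d = −½ ln(1 − 2P − Q) − ¼ ln(1 − 2Q).
1 − 2P − Q = 0.741936, giving −½ ln(0.741936) = 0.149246.
1 − 2Q = 0.741936, giving −¼ ln(0.741936) = 0.074623.
d = 0.149246 + 0.074623 = 0.223869.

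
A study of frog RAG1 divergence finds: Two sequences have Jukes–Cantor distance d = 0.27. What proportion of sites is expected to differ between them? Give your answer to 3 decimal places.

p = (3/4)(1 − e^(−4d/3)) = 0.75 × (1 − e^(-0.36)) = 0.75 × (1 − 0.697676) = 0.226743.

0.227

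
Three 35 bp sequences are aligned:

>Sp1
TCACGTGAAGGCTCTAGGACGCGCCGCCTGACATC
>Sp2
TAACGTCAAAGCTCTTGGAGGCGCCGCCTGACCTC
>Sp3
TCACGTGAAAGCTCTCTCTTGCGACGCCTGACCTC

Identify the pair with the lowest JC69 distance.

Sp1–Sp2: 6/35 differ, p = 0.171, d = 0.195.
Sp1–Sp3: 8/35 differ, p = 0.229, d = 0.273.
Sp2–Sp3: 8/35 differ, p = 0.229, d = 0.273.
The smallest distance is between Sp1 and Sp2.

Sp1 and Sp2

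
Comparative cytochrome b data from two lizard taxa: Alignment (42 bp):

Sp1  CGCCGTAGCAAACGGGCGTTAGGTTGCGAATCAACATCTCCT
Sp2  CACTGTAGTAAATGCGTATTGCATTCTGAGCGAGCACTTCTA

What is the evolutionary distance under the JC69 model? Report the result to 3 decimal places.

The sequences differ at 20 of 42 sites, so p = 20/42 ≈ 0.47619.
d = −(3/4) ln(1 − 4p/3) = −0.75 ln(1 − 0.63492) = −0.75 ln(0.36508)
  = −0.75 × (-1.007639) = 0.755729 substitutions/site.

0.756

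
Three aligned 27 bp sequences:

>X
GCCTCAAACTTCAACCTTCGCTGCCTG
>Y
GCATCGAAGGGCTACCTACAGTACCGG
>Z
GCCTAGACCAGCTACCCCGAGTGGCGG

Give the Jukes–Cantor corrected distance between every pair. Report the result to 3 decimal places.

d(X,Y) = 0.588, d(X,Z) = 0.770, d(Y,Z) = 0.511

X–Y: 11/27 sites differ → p ≈ 0.407407, d = −0.75 ln(1 − 0.543209) = 0.587647 ≈ 0.588.
X–Z: 13/27 sites differ → p ≈ 0.481481, d = −0.75 ln(1 − 0.641975) = 0.770364 ≈ 0.770.
Y–Z: 10/27 sites differ → p ≈ 0.37037, d = −0.75 ln(1 − 0.493827) = 0.510658 ≈ 0.511.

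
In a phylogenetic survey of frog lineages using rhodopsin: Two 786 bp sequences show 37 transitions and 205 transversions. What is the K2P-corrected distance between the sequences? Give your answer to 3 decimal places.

P = 37/786 ≈ 0.047074 and Q = 205/786 ≈ 0.260814.
Under the Kimura two-parameter model, d = −½ ln(1 − 2P − Q) − ¼ ln(1 − 2Q).
1 − 2P − Q = 0.645038, giving −½ ln(0.645038) = 0.219223.
1 − 2Q = 0.478372, giving −¼ ln(0.478372) = 0.184342.
d = 0.219223 + 0.184342 = 0.403565.

0.404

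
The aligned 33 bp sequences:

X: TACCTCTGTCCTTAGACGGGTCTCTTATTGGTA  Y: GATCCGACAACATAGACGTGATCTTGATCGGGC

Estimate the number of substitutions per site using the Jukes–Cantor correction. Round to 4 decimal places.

The sequences differ at 18 of 33 sites, so p = 18/33 ≈ 0.545455.
d = −(3/4) ln(1 − 4p/3) = −0.75 ln(1 − 0.727273) = −0.75 ln(0.272727)
  = −0.75 × (-1.299284) = 0.974463 substitutions/site.

0.9745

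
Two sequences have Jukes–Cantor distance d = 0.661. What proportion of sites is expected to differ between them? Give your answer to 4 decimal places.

0.4393

p = (3/4)(1 − e^(−4d/3)) = 0.75 × (1 − e^(-0.881333)) = 0.75 × (1 − 0.414230) = 0.439328.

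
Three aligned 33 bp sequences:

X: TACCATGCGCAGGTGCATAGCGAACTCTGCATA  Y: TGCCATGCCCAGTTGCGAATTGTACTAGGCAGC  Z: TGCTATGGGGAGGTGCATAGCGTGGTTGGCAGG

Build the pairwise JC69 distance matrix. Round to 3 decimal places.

X–Y: 12/33 sites differ → p ≈ 0.363636, d = −0.75 ln(1 − 0.484848) = 0.497470 ≈ 0.497.
X–Z: 11/33 sites differ → p ≈ 0.333333, d = −0.75 ln(1 − 0.444444) = 0.440839 ≈ 0.441.
Y–Z: 13/33 sites differ → p ≈ 0.393939, d = −0.75 ln(1 − 0.525252) = 0.558728 ≈ 0.559.

d(X,Y) = 0.497, d(X,Z) = 0.441, d(Y,Z) = 0.559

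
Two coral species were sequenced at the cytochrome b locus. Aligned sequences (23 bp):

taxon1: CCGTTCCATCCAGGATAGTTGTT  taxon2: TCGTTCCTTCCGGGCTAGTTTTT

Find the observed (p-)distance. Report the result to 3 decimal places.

0.217

The sequences differ at 5 of 23 positions (sites 1, 8, 12, 15, 21).
p = 5/23 = 0.217391… ≈ 0.217 (to 3 d.p.).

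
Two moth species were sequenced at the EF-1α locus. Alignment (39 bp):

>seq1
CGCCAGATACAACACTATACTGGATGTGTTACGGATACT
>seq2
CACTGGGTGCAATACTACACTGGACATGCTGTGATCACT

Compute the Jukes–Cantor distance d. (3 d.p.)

0.539

The sequences differ at 15 of 39 sites, so p = 15/39 ≈ 0.384615.
d = −(3/4) ln(1 − 4p/3) = −0.75 ln(1 − 0.51282) = −0.75 ln(0.48718)
  = −0.75 × (-0.719122) = 0.539342 substitutions/site.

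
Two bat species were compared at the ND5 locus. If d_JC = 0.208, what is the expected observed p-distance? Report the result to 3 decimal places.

0.182

p = (3/4)(1 − e^(−4d/3)) = 0.75 × (1 − e^(-0.277333)) = 0.75 × (1 − 0.757802) = 0.181649.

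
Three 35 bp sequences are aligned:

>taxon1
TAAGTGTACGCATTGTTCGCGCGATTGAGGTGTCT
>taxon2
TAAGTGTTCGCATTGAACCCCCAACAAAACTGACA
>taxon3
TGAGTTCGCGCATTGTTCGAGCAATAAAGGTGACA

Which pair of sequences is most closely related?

taxon1–taxon2: 13/35 differ, p = 0.371, d = 0.513.
taxon1–taxon3: 10/35 differ, p = 0.286, d = 0.360.
taxon2–taxon3: 12/35 differ, p = 0.343, d = 0.458.
The smallest distance is between taxon1 and taxon3.

taxon1 and taxon3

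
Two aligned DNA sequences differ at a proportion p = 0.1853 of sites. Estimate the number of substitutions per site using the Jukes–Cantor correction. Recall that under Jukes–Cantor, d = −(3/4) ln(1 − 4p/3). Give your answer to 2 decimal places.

0.21

d = −(3/4) ln(1 − 4p/3) = −0.75 ln(1 − 0.247067) = −0.75 ln(0.752933)
  = −0.75 × (-0.283779) = 0.212834 substitutions/site.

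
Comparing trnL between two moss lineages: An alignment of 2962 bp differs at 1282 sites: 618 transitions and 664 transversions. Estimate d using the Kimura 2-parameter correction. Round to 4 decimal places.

0.6616

P = 618/2962 ≈ 0.208643 and Q = 664/2962 ≈ 0.224173.
Under the Kimura two-parameter model, d = −½ ln(1 − 2P − Q) − ¼ ln(1 − 2Q).
1 − 2P − Q = 0.358541, giving −½ ln(0.358541) = 0.512856.
1 − 2Q = 0.551654, giving −¼ ln(0.551654) = 0.148709.
d = 0.512856 + 0.148709 = 0.661565.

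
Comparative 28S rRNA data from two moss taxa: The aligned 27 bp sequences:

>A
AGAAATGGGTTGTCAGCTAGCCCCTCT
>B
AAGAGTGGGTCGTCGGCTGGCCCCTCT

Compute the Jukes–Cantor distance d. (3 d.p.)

The sequences differ at 6 of 27 sites (2, 3, 5, 11, 15, 19), so p = 6/27 ≈ 0.222222.
d = −(3/4) ln(1 − 4p/3) = −0.75 ln(1 − 0.296296) = −0.75 ln(0.703704)
  = −0.75 × (-0.351397) = 0.263548 substitutions/site.

0.264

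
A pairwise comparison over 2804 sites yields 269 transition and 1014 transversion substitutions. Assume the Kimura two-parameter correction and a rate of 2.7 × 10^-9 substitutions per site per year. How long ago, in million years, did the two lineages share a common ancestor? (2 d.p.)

134.13

P = 269/2804 ≈ 0.095934 and Q = 1014/2804 ≈ 0.361626.
Under the Kimura two-parameter model, d = −½ ln(1 − 2P − Q) − ¼ ln(1 − 2Q).
1 − 2P − Q = 0.446506, giving −½ ln(0.446506) = 0.403151.
1 − 2Q = 0.276748, giving −¼ ln(0.276748) = 0.321162.
d = 0.403151 + 0.321162 = 0.724313.
Under a molecular clock d = 2μt, so t = d/(2μ) = 0.724313 / (2 × 2.7 × 10^-9) = 134.13 million years.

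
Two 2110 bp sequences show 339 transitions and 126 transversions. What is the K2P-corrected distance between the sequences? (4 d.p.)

P = 339/2110 ≈ 0.160664 and Q = 126/2110 ≈ 0.059716.
Under the Kimura two-parameter model, d = −½ ln(1 − 2P − Q) − ¼ ln(1 − 2Q).
1 − 2P − Q = 0.618956, giving −½ ln(0.618956) = 0.239861.
1 − 2Q = 0.880568, giving −¼ ln(0.880568) = 0.031797.
d = 0.239861 + 0.031797 = 0.271658.

0.2717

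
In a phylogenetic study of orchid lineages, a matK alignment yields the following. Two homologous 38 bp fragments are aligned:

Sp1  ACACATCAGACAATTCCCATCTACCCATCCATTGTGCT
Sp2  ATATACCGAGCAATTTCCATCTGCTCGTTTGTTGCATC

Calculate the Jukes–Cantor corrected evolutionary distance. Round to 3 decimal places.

The sequences differ at 17 of 38 sites, so p = 17/38 ≈ 0.447368.
d = −(3/4) ln(1 − 4p/3) = −0.75 ln(1 − 0.596491) = −0.75 ln(0.403509)
  = −0.75 × (-0.907556) = 0.680667 substitutions/site.

0.681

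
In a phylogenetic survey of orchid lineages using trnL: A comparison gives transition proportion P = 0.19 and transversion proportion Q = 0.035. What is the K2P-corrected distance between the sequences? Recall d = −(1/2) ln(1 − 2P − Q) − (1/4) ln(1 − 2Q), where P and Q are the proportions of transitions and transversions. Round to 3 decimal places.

0.286

Under the Kimura two-parameter model, d = −½ ln(1 − 2P − Q) − ¼ ln(1 − 2Q).
1 − 2P − Q = 0.585, giving −½ ln(0.585) = 0.268072.
1 − 2Q = 0.93, giving −¼ ln(0.93) = 0.018143.
d = 0.268072 + 0.018143 = 0.286215.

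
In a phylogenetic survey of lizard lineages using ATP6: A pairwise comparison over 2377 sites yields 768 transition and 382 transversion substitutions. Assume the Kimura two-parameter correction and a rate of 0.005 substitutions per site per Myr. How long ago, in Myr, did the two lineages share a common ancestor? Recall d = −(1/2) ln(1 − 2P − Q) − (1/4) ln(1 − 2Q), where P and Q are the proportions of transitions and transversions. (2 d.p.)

91.92

P = 768/2377 ≈ 0.323096 and Q = 382/2377 ≈ 0.160707.
Under the Kimura two-parameter model, d = −½ ln(1 − 2P − Q) − ¼ ln(1 − 2Q).
1 − 2P − Q = 0.193101, giving −½ ln(0.193101) = 0.822271.
1 − 2Q = 0.678586, giving −¼ ln(0.678586) = 0.096936.
d = 0.822271 + 0.096936 = 0.919207.
Under a molecular clock d = 2μt, so t = d/(2μ) = 0.919207 / (2 × 0.005) = 91.92 Myr.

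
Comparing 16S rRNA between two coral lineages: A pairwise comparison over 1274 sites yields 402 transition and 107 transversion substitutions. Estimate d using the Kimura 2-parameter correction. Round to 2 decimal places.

P = 402/1274 ≈ 0.315542 and Q = 107/1274 ≈ 0.083987.
Under the Kimura two-parameter model, d = −½ ln(1 − 2P − Q) − ¼ ln(1 − 2Q).
1 − 2P − Q = 0.284929, giving −½ ln(0.284929) = 0.627758.
1 − 2Q = 0.832026, giving −¼ ln(0.832026) = 0.045973.
d = 0.627758 + 0.045973 = 0.673731.

0.67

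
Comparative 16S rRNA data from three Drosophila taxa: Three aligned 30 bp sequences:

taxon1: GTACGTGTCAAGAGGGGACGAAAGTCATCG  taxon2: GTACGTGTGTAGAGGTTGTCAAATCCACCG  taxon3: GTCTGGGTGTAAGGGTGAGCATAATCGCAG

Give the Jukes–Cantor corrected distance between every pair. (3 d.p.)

d(taxon1,taxon2) = 0.441, d(taxon1,taxon3) = 0.824, d(taxon2,taxon3) = 0.647

taxon1–taxon2: 10/30 sites differ → p ≈ 0.333333, d = −0.75 ln(1 − 0.444444) = 0.440839 ≈ 0.441.
taxon1–taxon3: 15/30 sites differ → p = 0.5, d = −0.75 ln(1 − 0.666667) = 0.823960 ≈ 0.824.
taxon2–taxon3: 13/30 sites differ → p ≈ 0.433333, d = −0.75 ln(1 − 0.577777) = 0.646666 ≈ 0.647.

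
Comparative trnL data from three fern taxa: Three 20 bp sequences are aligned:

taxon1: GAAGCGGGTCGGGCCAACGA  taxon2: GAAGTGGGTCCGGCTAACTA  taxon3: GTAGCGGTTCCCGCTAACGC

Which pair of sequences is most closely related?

taxon1–taxon2: 4/20 differ, p = 0.200, d = 0.233.
taxon1–taxon3: 6/20 differ, p = 0.300, d = 0.383.
taxon2–taxon3: 6/20 differ, p = 0.300, d = 0.383.
The smallest distance is between taxon1 and taxon2.

taxon1 and taxon2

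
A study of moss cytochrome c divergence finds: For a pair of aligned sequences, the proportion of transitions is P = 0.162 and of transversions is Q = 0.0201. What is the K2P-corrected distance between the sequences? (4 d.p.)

Under the Kimura two-parameter model, d = −½ ln(1 − 2P − Q) − ¼ ln(1 − 2Q).
1 − 2P − Q = 0.6559, giving −½ ln(0.6559) = 0.210873.
1 − 2Q = 0.9598, giving −¼ ln(0.9598) = 0.010258.
d = 0.210873 + 0.010258 = 0.221131.

0.2211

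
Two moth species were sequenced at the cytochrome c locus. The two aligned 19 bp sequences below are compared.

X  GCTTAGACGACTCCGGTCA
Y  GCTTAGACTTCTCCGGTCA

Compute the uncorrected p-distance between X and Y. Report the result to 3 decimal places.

The sequences differ at 2 of 19 positions (sites 9, 10).
p = 2/19 = 0.105263… ≈ 0.105 (to 3 d.p.).

0.105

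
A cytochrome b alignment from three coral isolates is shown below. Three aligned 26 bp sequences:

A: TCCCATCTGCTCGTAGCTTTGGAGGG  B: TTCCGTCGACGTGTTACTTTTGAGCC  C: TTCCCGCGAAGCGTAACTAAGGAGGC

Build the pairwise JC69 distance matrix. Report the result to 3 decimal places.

d(A,B) = 0.623, d(A,C) = 0.623, d(B,C) = 0.464

A–B: 11/26 sites differ → p ≈ 0.423077, d = −0.75 ln(1 − 0.564103) = 0.622762 ≈ 0.623.
A–C: 11/26 sites differ → p ≈ 0.423077, d = −0.75 ln(1 − 0.564103) = 0.622762 ≈ 0.623.
B–C: 9/26 sites differ → p ≈ 0.346154, d = −0.75 ln(1 − 0.461539) = 0.464280 ≈ 0.464.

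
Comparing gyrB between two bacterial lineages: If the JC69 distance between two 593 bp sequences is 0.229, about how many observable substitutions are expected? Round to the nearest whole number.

117

Invert JC69: p = (3/4)(1 − e^(−4d/3)) = 0.75 × (1 − e^(-0.305333)) = 0.75 × (1 − 0.736878) = 0.197342.
Expected differing sites = pL ≈ 0.197342 × 593 = 117.023806 ≈ 117.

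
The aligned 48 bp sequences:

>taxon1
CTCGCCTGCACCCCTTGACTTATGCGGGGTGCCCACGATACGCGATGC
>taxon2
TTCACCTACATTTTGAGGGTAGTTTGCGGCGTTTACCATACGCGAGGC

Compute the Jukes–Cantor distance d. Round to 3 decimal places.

0.708

The sequences differ at 22 of 48 sites, so p = 22/48 ≈ 0.458333.
d = −(3/4) ln(1 − 4p/3) = −0.75 ln(1 − 0.611111) = −0.75 ln(0.388889)
  = −0.75 × (-0.944461) = 0.708346 substitutions/site.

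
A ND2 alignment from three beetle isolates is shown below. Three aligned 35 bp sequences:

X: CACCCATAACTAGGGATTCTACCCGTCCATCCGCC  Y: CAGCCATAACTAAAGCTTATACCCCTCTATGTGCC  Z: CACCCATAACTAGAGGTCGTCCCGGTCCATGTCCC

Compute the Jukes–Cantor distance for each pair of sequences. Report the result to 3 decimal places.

X–Y: 9/35 sites differ → p ≈ 0.257143, d = −0.75 ln(1 − 0.342857) = 0.314890 ≈ 0.315.
X–Z: 9/35 sites differ → p ≈ 0.257143, d = −0.75 ln(1 − 0.342857) = 0.314890 ≈ 0.315.
Y–Z: 10/35 sites differ → p ≈ 0.285714, d = −0.75 ln(1 − 0.380952) = 0.359679 ≈ 0.360.

d(X,Y) = 0.315, d(X,Z) = 0.315, d(Y,Z) = 0.360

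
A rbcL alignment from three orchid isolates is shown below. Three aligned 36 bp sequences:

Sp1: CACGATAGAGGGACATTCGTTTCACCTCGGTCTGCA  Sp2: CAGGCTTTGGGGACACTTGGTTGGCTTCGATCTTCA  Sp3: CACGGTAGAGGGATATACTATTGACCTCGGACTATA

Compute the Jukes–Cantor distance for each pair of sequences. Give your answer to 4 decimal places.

Sp1–Sp2: 13/36 sites differ → p ≈ 0.361111, d = −0.75 ln(1 − 0.481481) = 0.492584 ≈ 0.4926.
Sp1–Sp3: 9/36 sites differ → p = 0.25, d = −0.75 ln(1 − 0.333333) = 0.304098 ≈ 0.3041.
Sp2–Sp3: 17/36 sites differ → p ≈ 0.472222, d = −0.75 ln(1 − 0.629629) = 0.744938 ≈ 0.7449.

d(Sp1,Sp2) = 0.4926, d(Sp1,Sp3) = 0.3041, d(Sp2,Sp3) = 0.7449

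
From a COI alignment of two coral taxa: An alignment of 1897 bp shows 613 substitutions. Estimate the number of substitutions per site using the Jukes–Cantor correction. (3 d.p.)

0.423

p = 613/1897 ≈ 0.323142.
d = −(3/4) ln(1 − 4p/3) = −0.75 ln(1 − 0.430856) = −0.75 ln(0.569144)
  = −0.75 × (-0.563622) = 0.422717 substitutions/site.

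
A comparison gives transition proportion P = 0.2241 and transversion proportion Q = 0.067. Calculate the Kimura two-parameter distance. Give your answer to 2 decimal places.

0.40

Under the Kimura two-parameter model, d = −½ ln(1 − 2P − Q) − ¼ ln(1 − 2Q).
1 − 2P − Q = 0.4848, giving −½ ln(0.4848) = 0.362009.
1 − 2Q = 0.866, giving −¼ ln(0.866) = 0.035968.
d = 0.362009 + 0.035968 = 0.397977.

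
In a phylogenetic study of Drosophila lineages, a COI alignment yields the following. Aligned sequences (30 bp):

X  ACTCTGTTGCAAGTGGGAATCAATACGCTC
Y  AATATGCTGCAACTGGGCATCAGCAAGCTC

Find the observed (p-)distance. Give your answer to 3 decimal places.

0.267

The sequences differ at 8 of 30 positions (sites 2, 4, 7, 13, 18, 23, 24, 26).
p = 8/30 = 0.266666… ≈ 0.267 (to 3 d.p.).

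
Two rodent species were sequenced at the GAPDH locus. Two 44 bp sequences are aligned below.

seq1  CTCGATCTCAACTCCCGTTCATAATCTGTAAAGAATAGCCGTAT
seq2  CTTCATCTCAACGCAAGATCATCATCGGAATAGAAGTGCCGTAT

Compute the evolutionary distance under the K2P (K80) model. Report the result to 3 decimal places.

Of 44 sites, 1 differences are transitions and 11 are transversions, so P = 1/44 ≈ 0.022727 and Q = 11/44 = 0.25.
Under the Kimura two-parameter model, d = −½ ln(1 − 2P − Q) − ¼ ln(1 − 2Q).
1 − 2P − Q = 0.704546, giving −½ ln(0.704546) = 0.175101.
1 − 2Q = 0.5, giving −¼ ln(0.5) = 0.173287.
d = 0.175101 + 0.173287 = 0.348388.

0.348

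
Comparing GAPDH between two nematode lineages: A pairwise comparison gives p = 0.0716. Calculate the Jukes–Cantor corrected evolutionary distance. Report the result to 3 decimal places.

d = −(3/4) ln(1 − 4p/3) = −0.75 ln(1 − 0.095467) = −0.75 ln(0.904533)
  = −0.75 × (-0.100336) = 0.075252 substitutions/site.

0.075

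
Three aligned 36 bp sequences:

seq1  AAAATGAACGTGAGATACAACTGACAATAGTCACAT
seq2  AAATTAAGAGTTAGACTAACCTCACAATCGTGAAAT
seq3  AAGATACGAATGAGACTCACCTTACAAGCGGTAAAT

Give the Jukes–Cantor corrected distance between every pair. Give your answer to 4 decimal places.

d(seq1,seq2) = 0.4926, d(seq1,seq3) = 0.6082, d(seq2,seq3) = 0.3470

seq1–seq2: 13/36 sites differ → p ≈ 0.361111, d = −0.75 ln(1 − 0.481481) = 0.492584 ≈ 0.4926.
seq1–seq3: 15/36 sites differ → p ≈ 0.416667, d = −0.75 ln(1 − 0.555556) = 0.608198 ≈ 0.6082.
seq2–seq3: 10/36 sites differ → p ≈ 0.277778, d = −0.75 ln(1 − 0.370371) = 0.346968 ≈ 0.3470.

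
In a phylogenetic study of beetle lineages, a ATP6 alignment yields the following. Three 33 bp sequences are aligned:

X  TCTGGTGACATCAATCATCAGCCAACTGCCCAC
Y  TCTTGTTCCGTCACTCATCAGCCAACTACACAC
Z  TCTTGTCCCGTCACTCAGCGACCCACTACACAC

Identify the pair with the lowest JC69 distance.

Y and Z

X–Y: 7/33 differ, p = 0.212, d = 0.249.
X–Z: 11/33 differ, p = 0.333, d = 0.441.
Y–Z: 5/33 differ, p = 0.152, d = 0.169.
The smallest distance is between Y and Z.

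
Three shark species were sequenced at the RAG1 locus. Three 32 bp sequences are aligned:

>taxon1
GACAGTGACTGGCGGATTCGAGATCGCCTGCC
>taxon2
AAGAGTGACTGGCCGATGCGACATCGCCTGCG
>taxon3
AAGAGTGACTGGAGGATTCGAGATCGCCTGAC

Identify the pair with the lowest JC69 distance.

taxon1–taxon2: 6/32 differ, p = 0.188, d = 0.216.
taxon1–taxon3: 4/32 differ, p = 0.125, d = 0.137.
taxon2–taxon3: 6/32 differ, p = 0.188, d = 0.216.
The smallest distance is between taxon1 and taxon3.

taxon1 and taxon3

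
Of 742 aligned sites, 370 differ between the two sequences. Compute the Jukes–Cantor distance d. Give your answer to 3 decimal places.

0.820

p = 370/742 ≈ 0.498652.
d = −(3/4) ln(1 − 4p/3) = −0.75 ln(1 − 0.664869) = −0.75 ln(0.335131)
  = −0.75 × (-1.093234) = 0.819926 substitutions/site.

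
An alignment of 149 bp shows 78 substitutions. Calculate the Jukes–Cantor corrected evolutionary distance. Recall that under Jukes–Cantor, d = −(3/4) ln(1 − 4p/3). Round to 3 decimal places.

p = 78/149 ≈ 0.52349.
d = −(3/4) ln(1 − 4p/3) = −0.75 ln(1 − 0.697987) = −0.75 ln(0.302013)
  = −0.75 × (-1.197285) = 0.897964 substitutions/site.

0.898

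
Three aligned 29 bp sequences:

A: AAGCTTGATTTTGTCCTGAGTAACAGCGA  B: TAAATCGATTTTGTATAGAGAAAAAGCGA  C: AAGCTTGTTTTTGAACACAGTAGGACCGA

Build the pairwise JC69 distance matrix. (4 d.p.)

d(A,B) = 0.4006, d(A,C) = 0.3439, d(B,C) = 0.6018

A–B: 9/29 sites differ → p ≈ 0.310345, d = −0.75 ln(1 − 0.413793) = 0.400562 ≈ 0.4006.
A–C: 8/29 sites differ → p ≈ 0.275862, d = −0.75 ln(1 − 0.367816) = 0.343931 ≈ 0.3439.
B–C: 12/29 sites differ → p ≈ 0.413793, d = −0.75 ln(1 − 0.551724) = 0.601760 ≈ 0.6018.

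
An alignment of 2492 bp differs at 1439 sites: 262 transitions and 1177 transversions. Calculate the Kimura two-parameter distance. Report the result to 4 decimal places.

1.2972

P = 262/2492 ≈ 0.105136 and Q = 1177/2492 ≈ 0.472311.
Under the Kimura two-parameter model, d = −½ ln(1 − 2P − Q) − ¼ ln(1 − 2Q).
1 − 2P − Q = 0.317417, giving −½ ln(0.317417) = 0.573769.
1 − 2Q = 0.055378, giving −¼ ln(0.055378) = 0.723393.
d = 0.573769 + 0.723393 = 1.297162.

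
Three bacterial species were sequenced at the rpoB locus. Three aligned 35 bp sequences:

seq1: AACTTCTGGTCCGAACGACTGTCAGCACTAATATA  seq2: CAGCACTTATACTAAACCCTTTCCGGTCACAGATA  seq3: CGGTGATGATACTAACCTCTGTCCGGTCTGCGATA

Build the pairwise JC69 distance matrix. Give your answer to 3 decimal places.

d(seq1,seq2) = 0.868, d(seq1,seq3) = 0.705, d(seq2,seq3) = 0.407

seq1–seq2: 18/35 sites differ → p ≈ 0.514286, d = −0.75 ln(1 − 0.685715) = 0.868091 ≈ 0.868.
seq1–seq3: 16/35 sites differ → p ≈ 0.457143, d = −0.75 ln(1 − 0.609524) = 0.705292 ≈ 0.705.
seq2–seq3: 11/35 sites differ → p ≈ 0.314286, d = −0.75 ln(1 − 0.419048) = 0.407315 ≈ 0.407.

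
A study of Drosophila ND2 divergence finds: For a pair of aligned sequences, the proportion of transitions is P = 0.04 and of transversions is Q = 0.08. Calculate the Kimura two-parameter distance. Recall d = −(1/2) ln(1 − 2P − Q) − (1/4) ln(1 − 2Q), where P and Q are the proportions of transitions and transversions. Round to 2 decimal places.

0.13

Under the Kimura two-parameter model, d = −½ ln(1 − 2P − Q) − ¼ ln(1 − 2Q).
1 − 2P − Q = 0.84, giving −½ ln(0.84) = 0.087177.
1 − 2Q = 0.84, giving −¼ ln(0.84) = 0.043588.
d = 0.087177 + 0.043588 = 0.130765.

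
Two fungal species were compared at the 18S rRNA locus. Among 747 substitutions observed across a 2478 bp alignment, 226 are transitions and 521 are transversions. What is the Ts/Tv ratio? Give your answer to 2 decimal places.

0.43

R = 226/521 = 0.433781… ≈ 0.43 (to 2 d.p.).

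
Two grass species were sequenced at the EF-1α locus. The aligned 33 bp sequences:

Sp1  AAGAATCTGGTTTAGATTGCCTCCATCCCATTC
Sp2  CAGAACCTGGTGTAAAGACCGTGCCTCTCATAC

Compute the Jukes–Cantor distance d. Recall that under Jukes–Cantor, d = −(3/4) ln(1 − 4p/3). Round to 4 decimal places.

The sequences differ at 12 of 33 sites, so p = 12/33 ≈ 0.363636.
d = −(3/4) ln(1 − 4p/3) = −0.75 ln(1 − 0.484848) = −0.75 ln(0.515152)
  = −0.75 × (-0.663293) = 0.497470 substitutions/site.

0.4975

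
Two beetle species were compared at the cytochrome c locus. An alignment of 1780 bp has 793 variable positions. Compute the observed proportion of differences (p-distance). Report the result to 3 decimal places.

0.446

p = 793/1780 = 0.445505… ≈ 0.446 (to 3 d.p.).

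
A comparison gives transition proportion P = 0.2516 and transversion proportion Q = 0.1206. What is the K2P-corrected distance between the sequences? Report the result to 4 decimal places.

0.5578

Under the Kimura two-parameter model, d = −½ ln(1 − 2P − Q) − ¼ ln(1 − 2Q).
1 − 2P − Q = 0.3762, giving −½ ln(0.3762) = 0.488817.
1 − 2Q = 0.7588, giving −¼ ln(0.7588) = 0.069004.
d = 0.488817 + 0.069004 = 0.557821.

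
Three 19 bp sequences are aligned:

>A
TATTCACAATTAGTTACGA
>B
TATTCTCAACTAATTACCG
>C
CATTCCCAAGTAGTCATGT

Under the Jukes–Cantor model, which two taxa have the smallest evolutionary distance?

A and B

A–B: 5/19 differ, p = 0.263, d = 0.324.
A–C: 6/19 differ, p = 0.316, d = 0.410.
B–C: 8/19 differ, p = 0.421, d = 0.618.
The smallest distance is between A and B.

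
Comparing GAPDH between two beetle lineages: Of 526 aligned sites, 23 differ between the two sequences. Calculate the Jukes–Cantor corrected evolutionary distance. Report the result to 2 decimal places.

0.05

p = 23/526 ≈ 0.043726.
d = −(3/4) ln(1 − 4p/3) = −0.75 ln(1 − 0.058301) = −0.75 ln(0.941699)
  = −0.75 × (-0.060070) = 0.045053 substitutions/site.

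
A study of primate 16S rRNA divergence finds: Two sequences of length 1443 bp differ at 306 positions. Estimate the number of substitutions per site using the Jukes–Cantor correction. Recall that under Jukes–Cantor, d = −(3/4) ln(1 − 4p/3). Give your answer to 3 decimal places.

0.249

p = 306/1443 ≈ 0.212058.
d = −(3/4) ln(1 − 4p/3) = −0.75 ln(1 − 0.282744) = −0.75 ln(0.717256)
  = −0.75 × (-0.332322) = 0.249242 substitutions/site.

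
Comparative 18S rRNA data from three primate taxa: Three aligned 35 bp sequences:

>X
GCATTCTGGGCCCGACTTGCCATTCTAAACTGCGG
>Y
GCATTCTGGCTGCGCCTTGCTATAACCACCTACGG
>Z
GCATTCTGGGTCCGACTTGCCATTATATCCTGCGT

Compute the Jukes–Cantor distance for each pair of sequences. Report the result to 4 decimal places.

d(X,Y) = 0.4073, d(X,Z) = 0.1585, d(Y,Z) = 0.3597

X–Y: 11/35 sites differ → p ≈ 0.314286, d = −0.75 ln(1 − 0.419048) = 0.407315 ≈ 0.4073.
X–Z: 5/35 sites differ → p ≈ 0.142857, d = −0.75 ln(1 − 0.190476) = 0.158482 ≈ 0.1585.
Y–Z: 10/35 sites differ → p ≈ 0.285714, d = −0.75 ln(1 − 0.380952) = 0.359679 ≈ 0.3597.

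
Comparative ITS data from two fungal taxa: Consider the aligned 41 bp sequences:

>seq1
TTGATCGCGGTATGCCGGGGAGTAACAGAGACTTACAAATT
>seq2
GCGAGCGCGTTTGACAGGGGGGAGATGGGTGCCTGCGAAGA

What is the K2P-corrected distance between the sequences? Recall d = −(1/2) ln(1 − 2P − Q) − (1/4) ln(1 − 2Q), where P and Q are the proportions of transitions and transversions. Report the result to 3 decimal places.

Of 41 sites, 11 differences are transitions and 10 are transversions, so P = 11/41 ≈ 0.268293 and Q = 10/41 ≈ 0.243902.
Under the Kimura two-parameter model, d = −½ ln(1 − 2P − Q) − ¼ ln(1 − 2Q).
1 − 2P − Q = 0.219512, giving −½ ln(0.219512) = 0.758174.
1 − 2Q = 0.512196, giving −¼ ln(0.512196) = 0.167262.
d = 0.758174 + 0.167262 = 0.925436.

0.925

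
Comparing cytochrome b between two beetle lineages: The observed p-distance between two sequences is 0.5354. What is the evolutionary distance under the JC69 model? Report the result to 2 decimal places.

0.94

d = −(3/4) ln(1 − 4p/3) = −0.75 ln(1 − 0.713867) = −0.75 ln(0.286133)
  = −0.75 × (-1.251299) = 0.938474 substitutions/site.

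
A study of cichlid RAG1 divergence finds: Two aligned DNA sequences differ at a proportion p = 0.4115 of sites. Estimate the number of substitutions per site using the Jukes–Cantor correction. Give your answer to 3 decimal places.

0.597

d = −(3/4) ln(1 − 4p/3) = −0.75 ln(1 − 0.548667) = −0.75 ln(0.451333)
  = −0.75 × (-0.795550) = 0.596663 substitutions/site.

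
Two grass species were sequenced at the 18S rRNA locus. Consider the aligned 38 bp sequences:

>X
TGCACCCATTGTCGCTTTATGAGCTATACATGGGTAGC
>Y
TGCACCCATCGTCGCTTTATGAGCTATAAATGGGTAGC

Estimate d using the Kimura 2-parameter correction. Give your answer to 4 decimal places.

Of 38 sites, 1 differences are transitions and 1 are transversions, so P = 1/38 ≈ 0.026316 and Q = 1/38 ≈ 0.026316.
Under the Kimura two-parameter model, d = −½ ln(1 − 2P − Q) − ¼ ln(1 − 2Q).
1 − 2P − Q = 0.921052, giving −½ ln(0.921052) = 0.041119.
1 − 2Q = 0.947368, giving −¼ ln(0.947368) = 0.013517.
d = 0.041119 + 0.013517 = 0.054636.

0.0546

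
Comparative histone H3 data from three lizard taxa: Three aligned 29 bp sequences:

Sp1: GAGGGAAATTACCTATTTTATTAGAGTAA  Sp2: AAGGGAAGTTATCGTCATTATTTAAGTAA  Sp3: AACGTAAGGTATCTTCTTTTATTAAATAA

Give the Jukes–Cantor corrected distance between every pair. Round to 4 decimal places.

Sp1–Sp2: 9/29 sites differ → p ≈ 0.310345, d = −0.75 ln(1 − 0.413793) = 0.400562 ≈ 0.4006.
Sp1–Sp3: 13/29 sites differ → p ≈ 0.448276, d = −0.75 ln(1 − 0.597701) = 0.682920 ≈ 0.6829.
Sp2–Sp3: 8/29 sites differ → p ≈ 0.275862, d = −0.75 ln(1 − 0.367816) = 0.343931 ≈ 0.3439.

d(Sp1,Sp2) = 0.4006, d(Sp1,Sp3) = 0.6829, d(Sp2,Sp3) = 0.3439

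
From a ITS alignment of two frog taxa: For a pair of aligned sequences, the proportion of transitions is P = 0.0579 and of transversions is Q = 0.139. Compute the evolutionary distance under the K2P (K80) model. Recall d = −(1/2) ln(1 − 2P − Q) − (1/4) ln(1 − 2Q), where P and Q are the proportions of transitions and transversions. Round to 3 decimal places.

0.228

Under the Kimura two-parameter model, d = −½ ln(1 − 2P − Q) − ¼ ln(1 − 2Q).
1 − 2P − Q = 0.7452, giving −½ ln(0.7452) = 0.147051.
1 − 2Q = 0.722, giving −¼ ln(0.722) = 0.081433.
d = 0.147051 + 0.081433 = 0.228484.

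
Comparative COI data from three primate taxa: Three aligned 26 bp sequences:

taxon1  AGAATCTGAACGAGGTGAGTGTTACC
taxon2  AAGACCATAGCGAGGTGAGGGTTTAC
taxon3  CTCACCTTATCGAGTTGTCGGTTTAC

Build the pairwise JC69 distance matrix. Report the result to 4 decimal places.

taxon1–taxon2: 9/26 sites differ → p ≈ 0.346154, d = −0.75 ln(1 − 0.461539) = 0.464280 ≈ 0.4643.
taxon1–taxon3: 12/26 sites differ → p ≈ 0.461538, d = −0.75 ln(1 − 0.615384) = 0.716632 ≈ 0.7166.
taxon2–taxon3: 8/26 sites differ → p ≈ 0.307692, d = −0.75 ln(1 − 0.410256) = 0.396050 ≈ 0.3961.

d(taxon1,taxon2) = 0.4643, d(taxon1,taxon3) = 0.7166, d(taxon2,taxon3) = 0.3961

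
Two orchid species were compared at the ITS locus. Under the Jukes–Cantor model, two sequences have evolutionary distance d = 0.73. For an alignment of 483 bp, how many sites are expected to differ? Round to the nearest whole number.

Invert JC69: p = (3/4)(1 − e^(−4d/3)) = 0.75 × (1 − e^(-0.973333)) = 0.75 × (1 − 0.377822) = 0.466634.
Expected differing sites = pL ≈ 0.466634 × 483 = 225.384222 ≈ 225.

225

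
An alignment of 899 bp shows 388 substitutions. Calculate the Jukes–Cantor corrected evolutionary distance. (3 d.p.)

p = 388/899 ≈ 0.431591.
d = −(3/4) ln(1 − 4p/3) = −0.75 ln(1 − 0.575455) = −0.75 ln(0.424545)
  = −0.75 × (-0.856737) = 0.642553 substitutions/site.

0.643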